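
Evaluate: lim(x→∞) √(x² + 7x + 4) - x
This is an ∞-∞ indeterminate form.

Combine fractions or rationalize to convert ∞-∞ to 0/0 form:
  lim(x→∞) √(x² + 7x + 4) - x = 7/2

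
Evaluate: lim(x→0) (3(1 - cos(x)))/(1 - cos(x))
This is a 0/0 indeterminate form.

Apply L'Hôpital's rule: differentiate numerator and denominator separately.
  f(x) = 3 - 3·cos(x)   ⇒   f'(x) = 3·sin(x)
  g(x) = 1 - cos(x)   ⇒   g'(x) = sin(x)
  lim(x→0) f'(x)/g'(x) = lim(x→0) (3·sin(x))/(sin(x))
  = 3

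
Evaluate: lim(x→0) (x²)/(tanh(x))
This is a 0/0 indeterminate form.

Apply L'Hôpital's rule: differentiate numerator and denominator separately.
  f(x) = x^2   ⇒   f'(x) = 2·x
  g(x) = tanh(x)   ⇒   g'(x) = 1 - tanh(x)^2
  lim(x→0) f'(x)/g'(x) = lim(x→0) (2·x)/(1 - tanh(x)^2)
  = 0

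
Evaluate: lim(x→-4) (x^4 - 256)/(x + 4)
This is a standard limit.

Factor or rationalize the expression:
  lim(x→-4) (x^4 - 256)/(x + 4) = -256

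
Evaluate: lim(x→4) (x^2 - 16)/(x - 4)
This is a standard limit.

Factor or rationalize the expression:
  lim(x→4) (x^2 - 16)/(x - 4) = 8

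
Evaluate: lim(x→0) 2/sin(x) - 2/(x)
This is an ∞-∞ indeterminate form.

Combine fractions or rationalize to convert ∞-∞ to 0/0 form:
  lim(x→0) 2/sin(x) - 2/(x) = 0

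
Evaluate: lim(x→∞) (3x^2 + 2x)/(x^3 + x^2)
This is an ∞/∞ indeterminate form.

Apply L'Hôpital's rule: differentiate numerator and denominator separately.
  f(x) = 3·x^2 + 2·x   ⇒   f'(x) = 6·x + 2
  g(x) = x^3 + x^2   ⇒   g'(x) = 3·x^2 + 2·x
  lim(x→∞) f'(x)/g'(x) = lim(x→∞) (6·x + 2)/(3·x^2 + 2·x)
  = 0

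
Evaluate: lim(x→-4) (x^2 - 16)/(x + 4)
This is a standard limit.

Factor or rationalize the expression:
  lim(x→-4) (x^2 - 16)/(x + 4) = -8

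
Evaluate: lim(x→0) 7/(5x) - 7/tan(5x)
This is an ∞-∞ indeterminate form.

Combine fractions or rationalize to convert ∞-∞ to 0/0 form:
  lim(x→0) 7/(5x) - 7/tan(5x) = 0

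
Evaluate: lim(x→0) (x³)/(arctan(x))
This is a 0/0 indeterminate form.

Apply L'Hôpital's rule: differentiate numerator and denominator separately.
  f(x) = x^3   ⇒   f'(x) = 3·x^2
  g(x) = atan(x)   ⇒   g'(x) = 1/(x^2 + 1)
  lim(x→0) f'(x)/g'(x) = lim(x→0) (3·x^2)/(1/(x^2 + 1))
  = 0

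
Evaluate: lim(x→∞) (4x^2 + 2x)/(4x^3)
This is an ∞/∞ indeterminate form.

Apply L'Hôpital's rule: differentiate numerator and denominator separately.
  f(x) = 4·x^2 + 2·x   ⇒   f'(x) = 8·x + 2
  g(x) = 4·x^3   ⇒   g'(x) = 12·x^2
  lim(x→∞) f'(x)/g'(x) = lim(x→∞) (8·x + 2)/(12·x^2)
  = 0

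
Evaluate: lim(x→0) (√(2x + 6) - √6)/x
This is a standard limit.

Factor or rationalize the expression:
  lim(x→0) (√(2x + 6) - √6)/x = sqrt(6)/6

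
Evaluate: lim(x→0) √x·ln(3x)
This is a 0·∞ indeterminate form.

Rewrite 0·∞ as a quotient (0/0 or ∞/∞ form), then apply L'Hôpital's rule:
  lim(x→0) √x·ln(3x) = 0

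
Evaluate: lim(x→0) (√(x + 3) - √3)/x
This is a standard limit.

Factor or rationalize the expression:
  lim(x→0) (√(x + 3) - √3)/x = sqrt(3)/6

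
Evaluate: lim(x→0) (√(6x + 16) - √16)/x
This is a standard limit.

Factor or rationalize the expression:
  lim(x→0) (√(6x + 16) - √16)/x = 3/4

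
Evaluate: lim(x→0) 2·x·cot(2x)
This is a 0·∞ indeterminate form.

Rewrite 0·∞ as a quotient (0/0 or ∞/∞ form), then apply L'Hôpital's rule:
  lim(x→0) 2·x·cot(2x) = 1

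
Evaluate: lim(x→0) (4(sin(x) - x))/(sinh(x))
This is a 0/0 indeterminate form.

Apply L'Hôpital's rule: differentiate numerator and denominator separately.
  f(x) = -4·x + 4·sin(x)   ⇒   f'(x) = 4·cos(x) - 4
  g(x) = sinh(x)   ⇒   g'(x) = cosh(x)
  lim(x→0) f'(x)/g'(x) = lim(x→0) (4·cos(x) - 4)/(cosh(x))
  = 0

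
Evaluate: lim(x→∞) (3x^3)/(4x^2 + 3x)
This is an ∞/∞ indeterminate form.

Apply L'Hôpital's rule: differentiate numerator and denominator separately.
  f(x) = 3·x^3   ⇒   f'(x) = 9·x^2
  g(x) = 4·x^2 + 3·x   ⇒   g'(x) = 8·x + 3
  lim(x→∞) f'(x)/g'(x) = lim(x→∞) (9·x^2)/(8·x + 3)
  = ∞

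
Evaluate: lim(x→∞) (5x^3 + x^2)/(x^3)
This is an ∞/∞ indeterminate form.

Apply L'Hôpital's rule: differentiate numerator and denominator separately.
  f(x) = 5·x^3 + x^2   ⇒   f'(x) = 15·x^2 + 2·x
  g(x) = x^3   ⇒   g'(x) = 3·x^2
  lim(x→∞) f'(x)/g'(x) = lim(x→∞) (15·x^2 + 2·x)/(3·x^2)
  = 5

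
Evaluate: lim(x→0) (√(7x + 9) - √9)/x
This is a standard limit.

Factor or rationalize the expression:
  lim(x→0) (√(7x + 9) - √9)/x = 7/6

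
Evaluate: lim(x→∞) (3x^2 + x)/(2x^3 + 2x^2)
This is an ∞/∞ indeterminate form.

Apply L'Hôpital's rule: differentiate numerator and denominator separately.
  f(x) = 3·x^2 + x   ⇒   f'(x) = 6·x + 1
  g(x) = 2·x^3 + 2·x^2   ⇒   g'(x) = 6·x^2 + 4·x
  lim(x→∞) f'(x)/g'(x) = lim(x→∞) (6·x + 1)/(6·x^2 + 4·x)
  = 0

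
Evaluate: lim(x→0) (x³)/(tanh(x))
This is a 0/0 indeterminate form.

Apply L'Hôpital's rule: differentiate numerator and denominator separately.
  f(x) = x^3   ⇒   f'(x) = 3·x^2
  g(x) = tanh(x)   ⇒   g'(x) = 1 - tanh(x)^2
  lim(x→0) f'(x)/g'(x) = lim(x→0) (3·x^2)/(1 - tanh(x)^2)
  = 0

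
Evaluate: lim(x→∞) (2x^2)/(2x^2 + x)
This is an ∞/∞ indeterminate form.

Apply L'Hôpital's rule: differentiate numerator and denominator separately.
  f(x) = 2·x^2   ⇒   f'(x) = 4·x
  g(x) = 2·x^2 + x   ⇒   g'(x) = 4·x + 1
  lim(x→∞) f'(x)/g'(x) = lim(x→∞) (4·x)/(4·x + 1)
  = 1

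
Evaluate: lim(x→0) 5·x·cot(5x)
This is a 0·∞ indeterminate form.

Rewrite 0·∞ as a quotient (0/0 or ∞/∞ form), then apply L'Hôpital's rule:
  lim(x→0) 5·x·cot(5x) = 1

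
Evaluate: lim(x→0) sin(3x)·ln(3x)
This is a 0·∞ indeterminate form.

Rewrite 0·∞ as a quotient (0/0 or ∞/∞ form), then apply L'Hôpital's rule:
  lim(x→0) sin(3x)·ln(3x) = 0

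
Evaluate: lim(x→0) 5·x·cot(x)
This is a 0·∞ indeterminate form.

Rewrite 0·∞ as a quotient (0/0 or ∞/∞ form), then apply L'Hôpital's rule:
  lim(x→0) 5·x·cot(x) = 5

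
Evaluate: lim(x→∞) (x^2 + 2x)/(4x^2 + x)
This is an ∞/∞ indeterminate form.

Apply L'Hôpital's rule: differentiate numerator and denominator separately.
  f(x) = x^2 + 2·x   ⇒   f'(x) = 2·x + 2
  g(x) = 4·x^2 + x   ⇒   g'(x) = 8·x + 1
  lim(x→∞) f'(x)/g'(x) = lim(x→∞) (2·x + 2)/(8·x + 1)
  = 1/4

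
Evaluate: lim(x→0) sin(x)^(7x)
This is an exponential indeterminate form.

For exponential indeterminate forms, take the natural log:
  Let L = lim(x→0) sin(x)^(7x)
  Then ln(L) = lim(x→0) [exponent × ln(base)]
  Evaluate using L'Hôpital or standard limits, then exponentiate.
  L = 1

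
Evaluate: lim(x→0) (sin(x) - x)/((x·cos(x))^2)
This is a 0/0 indeterminate form.

Apply L'Hôpital's rule: differentiate numerator and denominator separately.
  f(x) = -x + sin(x)   ⇒   f'(x) = cos(x) - 1
  g(x) = x^2·cos(x)^2   ⇒   g'(x) = -2·x^2·sin(x)·cos(x) + 2·x·cos(x)^2
  lim(x→0) f'(x)/g'(x) = lim(x→0) (cos(x) - 1)/(-2·x^2·sin(x)·cos(x) + 2·x·cos(x)^2)
  = 0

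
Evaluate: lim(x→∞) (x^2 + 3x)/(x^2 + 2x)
This is an ∞/∞ indeterminate form.

Apply L'Hôpital's rule: differentiate numerator and denominator separately.
  f(x) = x^2 + 3·x   ⇒   f'(x) = 2·x + 3
  g(x) = x^2 + 2·x   ⇒   g'(x) = 2·x + 2
  lim(x→∞) f'(x)/g'(x) = lim(x→∞) (2·x + 3)/(2·x + 2)
  = 1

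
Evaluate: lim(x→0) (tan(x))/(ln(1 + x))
This is a 0/0 indeterminate form.

Apply L'Hôpital's rule: differentiate numerator and denominator separately.
  f(x) = tan(x)   ⇒   f'(x) = tan(x)^2 + 1
  g(x) = ln(x + 1)   ⇒   g'(x) = 1/(x + 1)
  lim(x→0) f'(x)/g'(x) = lim(x→0) (tan(x)^2 + 1)/(1/(x + 1))
  = 1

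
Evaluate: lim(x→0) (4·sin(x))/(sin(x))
This is a 0/0 indeterminate form.

Apply L'Hôpital's rule: differentiate numerator and denominator separately.
  f(x) = 4·sin(x)   ⇒   f'(x) = 4·cos(x)
  g(x) = sin(x)   ⇒   g'(x) = cos(x)
  lim(x→0) f'(x)/g'(x) = lim(x→0) (4·cos(x))/(cos(x))
  = 4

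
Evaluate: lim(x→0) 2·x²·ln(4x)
This is a 0·∞ indeterminate form.

Rewrite 0·∞ as a quotient (0/0 or ∞/∞ form), then apply L'Hôpital's rule:
  lim(x→0) 2·x²·ln(4x) = 0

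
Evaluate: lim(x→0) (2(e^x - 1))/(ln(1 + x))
This is a 0/0 indeterminate form.

Apply L'Hôpital's rule: differentiate numerator and denominator separately.
  f(x) = 2·e^(x) - 2   ⇒   f'(x) = 2·e^(x)
  g(x) = ln(x + 1)   ⇒   g'(x) = 1/(x + 1)
  lim(x→0) f'(x)/g'(x) = lim(x→0) (2·e^(x))/(1/(x + 1))
  = 2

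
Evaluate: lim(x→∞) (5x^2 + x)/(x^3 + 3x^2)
This is an ∞/∞ indeterminate form.

Apply L'Hôpital's rule: differentiate numerator and denominator separately.
  f(x) = 5·x^2 + x   ⇒   f'(x) = 10·x + 1
  g(x) = x^3 + 3·x^2   ⇒   g'(x) = 3·x^2 + 6·x
  lim(x→∞) f'(x)/g'(x) = lim(x→∞) (10·x + 1)/(3·x^2 + 6·x)
  = 0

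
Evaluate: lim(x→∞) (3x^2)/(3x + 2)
This is an ∞/∞ indeterminate form.

Apply L'Hôpital's rule: differentiate numerator and denominator separately.
  f(x) = 3·x^2   ⇒   f'(x) = 6·x
  g(x) = 3·x + 2   ⇒   g'(x) = 3
  lim(x→∞) f'(x)/g'(x) = lim(x→∞) (6·x)/(3)
  = ∞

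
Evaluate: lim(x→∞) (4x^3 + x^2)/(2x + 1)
This is an ∞/∞ indeterminate form.

Apply L'Hôpital's rule: differentiate numerator and denominator separately.
  f(x) = 4·x^3 + x^2   ⇒   f'(x) = 12·x^2 + 2·x
  g(x) = 2·x + 1   ⇒   g'(x) = 2
  lim(x→∞) f'(x)/g'(x) = lim(x→∞) (12·x^2 + 2·x)/(2)
  = ∞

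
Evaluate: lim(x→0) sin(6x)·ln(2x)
This is a 0·∞ indeterminate form.

Rewrite 0·∞ as a quotient (0/0 or ∞/∞ form), then apply L'Hôpital's rule:
  lim(x→0) sin(6x)·ln(2x) = 0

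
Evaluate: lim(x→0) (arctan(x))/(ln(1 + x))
This is a 0/0 indeterminate form.

Apply L'Hôpital's rule: differentiate numerator and denominator separately.
  f(x) = atan(x)   ⇒   f'(x) = 1/(x^2 + 1)
  g(x) = ln(x + 1)   ⇒   g'(x) = 1/(x + 1)
  lim(x→0) f'(x)/g'(x) = lim(x→0) (1/(x^2 + 1))/(1/(x + 1))
  = 1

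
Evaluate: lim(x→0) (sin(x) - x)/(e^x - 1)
This is a 0/0 indeterminate form.

Apply L'Hôpital's rule: differentiate numerator and denominator separately.
  f(x) = -x + sin(x)   ⇒   f'(x) = cos(x) - 1
  g(x) = e^(x) - 1   ⇒   g'(x) = e^(x)
  lim(x→0) f'(x)/g'(x) = lim(x→0) (cos(x) - 1)/(e^(x))
  = 0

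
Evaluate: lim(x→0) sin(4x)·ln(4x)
This is a 0·∞ indeterminate form.

Rewrite 0·∞ as a quotient (0/0 or ∞/∞ form), then apply L'Hôpital's rule:
  lim(x→0) sin(4x)·ln(4x) = 0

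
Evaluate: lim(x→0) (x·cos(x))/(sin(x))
This is a 0/0 indeterminate form.

Apply L'Hôpital's rule: differentiate numerator and denominator separately.
  f(x) = x·cos(x)   ⇒   f'(x) = -x·sin(x) + cos(x)
  g(x) = sin(x)   ⇒   g'(x) = cos(x)
  lim(x→0) f'(x)/g'(x) = lim(x→0) (-x·sin(x) + cos(x))/(cos(x))
  = 1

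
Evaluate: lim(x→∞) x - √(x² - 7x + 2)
This is an ∞-∞ indeterminate form.

Combine fractions or rationalize to convert ∞-∞ to 0/0 form:
  lim(x→∞) x - √(x² - 7x + 2) = 7/2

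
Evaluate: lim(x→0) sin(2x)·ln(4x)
This is a 0·∞ indeterminate form.

Rewrite 0·∞ as a quotient (0/0 or ∞/∞ form), then apply L'Hôpital's rule:
  lim(x→0) sin(2x)·ln(4x) = 0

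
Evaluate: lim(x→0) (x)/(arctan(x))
This is a 0/0 indeterminate form.

Apply L'Hôpital's rule: differentiate numerator and denominator separately.
  f(x) = x   ⇒   f'(x) = 1
  g(x) = atan(x)   ⇒   g'(x) = 1/(x^2 + 1)
  lim(x→0) f'(x)/g'(x) = lim(x→0) (1)/(1/(x^2 + 1))
  = 1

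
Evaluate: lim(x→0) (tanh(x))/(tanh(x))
This is a 0/0 indeterminate form.

Apply L'Hôpital's rule: differentiate numerator and denominator separately.
  f(x) = tanh(x)   ⇒   f'(x) = 1 - tanh(x)^2
  g(x) = tanh(x)   ⇒   g'(x) = 1 - tanh(x)^2
  lim(x→0) f'(x)/g'(x) = lim(x→0) (1 - tanh(x)^2)/(1 - tanh(x)^2)
  = 1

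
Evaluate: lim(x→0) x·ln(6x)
This is a 0·∞ indeterminate form.

Rewrite 0·∞ as a quotient (0/0 or ∞/∞ form), then apply L'Hôpital's rule:
  lim(x→0) x·ln(6x) = 0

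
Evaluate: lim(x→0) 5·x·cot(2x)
This is a 0·∞ indeterminate form.

Rewrite 0·∞ as a quotient (0/0 or ∞/∞ form), then apply L'Hôpital's rule:
  lim(x→0) 5·x·cot(2x) = 5/2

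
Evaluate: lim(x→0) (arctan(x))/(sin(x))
This is a 0/0 indeterminate form.

Apply L'Hôpital's rule: differentiate numerator and denominator separately.
  f(x) = atan(x)   ⇒   f'(x) = 1/(x^2 + 1)
  g(x) = sin(x)   ⇒   g'(x) = cos(x)
  lim(x→0) f'(x)/g'(x) = lim(x→0) (1/(x^2 + 1))/(cos(x))
  = 1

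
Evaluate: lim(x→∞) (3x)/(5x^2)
This is an ∞/∞ indeterminate form.

Apply L'Hôpital's rule: differentiate numerator and denominator separately.
  f(x) = 3·x   ⇒   f'(x) = 3
  g(x) = 5·x^2   ⇒   g'(x) = 10·x
  lim(x→∞) f'(x)/g'(x) = lim(x→∞) (3)/(10·x)
  = 0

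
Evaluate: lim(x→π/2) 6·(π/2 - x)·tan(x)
This is a 0·∞ indeterminate form.

Rewrite 0·∞ as a quotient (0/0 or ∞/∞ form), then apply L'Hôpital's rule:
  lim(x→π/2) 6·(π/2 - x)·tan(x) = 6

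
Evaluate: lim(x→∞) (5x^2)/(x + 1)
This is an ∞/∞ indeterminate form.

Apply L'Hôpital's rule: differentiate numerator and denominator separately.
  f(x) = 5·x^2   ⇒   f'(x) = 10·x
  g(x) = x + 1   ⇒   g'(x) = 1
  lim(x→∞) f'(x)/g'(x) = lim(x→∞) (10·x)/(1)
  = ∞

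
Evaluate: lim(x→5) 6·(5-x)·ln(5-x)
This is a 0·∞ indeterminate form.

Rewrite 0·∞ as a quotient (0/0 or ∞/∞ form), then apply L'Hôpital's rule:
  lim(x→5) 6·(5-x)·ln(5-x) = 0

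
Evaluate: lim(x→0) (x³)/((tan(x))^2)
This is a 0/0 indeterminate form.

Apply L'Hôpital's rule: differentiate numerator and denominator separately.
  f(x) = x^3   ⇒   f'(x) = 3·x^2
  g(x) = tan(x)^2   ⇒   g'(x) = (2·tan(x)^2 + 2)·tan(x)
  lim(x→0) f'(x)/g'(x) = lim(x→0) (3·x^2)/((2·tan(x)^2 + 2)·tan(x))
  = 0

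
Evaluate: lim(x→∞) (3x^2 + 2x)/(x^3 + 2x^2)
This is an ∞/∞ indeterminate form.

Apply L'Hôpital's rule: differentiate numerator and denominator separately.
  f(x) = 3·x^2 + 2·x   ⇒   f'(x) = 6·x + 2
  g(x) = x^3 + 2·x^2   ⇒   g'(x) = 3·x^2 + 4·x
  lim(x→∞) f'(x)/g'(x) = lim(x→∞) (6·x + 2)/(3·x^2 + 4·x)
  = 0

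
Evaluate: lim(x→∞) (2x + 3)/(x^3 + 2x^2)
This is an ∞/∞ indeterminate form.

Apply L'Hôpital's rule: differentiate numerator and denominator separately.
  f(x) = 2·x + 3   ⇒   f'(x) = 2
  g(x) = x^3 + 2·x^2   ⇒   g'(x) = 3·x^2 + 4·x
  lim(x→∞) f'(x)/g'(x) = lim(x→∞) (2)/(3·x^2 + 4·x)
  = 0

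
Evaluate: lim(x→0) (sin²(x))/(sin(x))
This is a 0/0 indeterminate form.

Apply L'Hôpital's rule: differentiate numerator and denominator separately.
  f(x) = sin(x)^2   ⇒   f'(x) = 2·sin(x)·cos(x)
  g(x) = sin(x)   ⇒   g'(x) = cos(x)
  lim(x→0) f'(x)/g'(x) = lim(x→0) (2·sin(x)·cos(x))/(cos(x))
  = 0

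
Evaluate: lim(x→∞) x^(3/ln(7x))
This is an exponential indeterminate form.

For exponential indeterminate forms, take the natural log:
  Let L = lim(x→∞) x^(3/ln(7x))
  Then ln(L) = lim(x→∞) [exponent × ln(base)]
  Evaluate using L'Hôpital or standard limits, then exponentiate.
  L = e^(3)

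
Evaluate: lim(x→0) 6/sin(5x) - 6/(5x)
This is an ∞-∞ indeterminate form.

Combine fractions or rationalize to convert ∞-∞ to 0/0 form:
  lim(x→0) 6/sin(5x) - 6/(5x) = 0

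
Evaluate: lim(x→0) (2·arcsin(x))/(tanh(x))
This is a 0/0 indeterminate form.

Apply L'Hôpital's rule: differentiate numerator and denominator separately.
  f(x) = 2·asin(x)   ⇒   f'(x) = 2/sqrt(1 - x^2)
  g(x) = tanh(x)   ⇒   g'(x) = 1 - tanh(x)^2
  lim(x→0) f'(x)/g'(x) = lim(x→0) (2/sqrt(1 - x^2))/(1 - tanh(x)^2)
  = 2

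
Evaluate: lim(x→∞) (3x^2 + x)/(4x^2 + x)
This is an ∞/∞ indeterminate form.

Apply L'Hôpital's rule: differentiate numerator and denominator separately.
  f(x) = 3·x^2 + x   ⇒   f'(x) = 6·x + 1
  g(x) = 4·x^2 + x   ⇒   g'(x) = 8·x + 1
  lim(x→∞) f'(x)/g'(x) = lim(x→∞) (6·x + 1)/(8·x + 1)
  = 3/4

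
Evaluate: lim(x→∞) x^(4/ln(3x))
This is an exponential indeterminate form.

For exponential indeterminate forms, take the natural log:
  Let L = lim(x→∞) x^(4/ln(3x))
  Then ln(L) = lim(x→∞) [exponent × ln(base)]
  Evaluate using L'Hôpital or standard limits, then exponentiate.
  L = e^(4)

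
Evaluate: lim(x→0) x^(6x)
This is an exponential indeterminate form.

For exponential indeterminate forms, take the natural log:
  Let L = lim(x→0) x^(6x)
  Then ln(L) = lim(x→0) [exponent × ln(base)]
  Evaluate using L'Hôpital or standard limits, then exponentiate.
  L = 1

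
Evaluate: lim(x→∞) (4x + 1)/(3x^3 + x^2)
This is an ∞/∞ indeterminate form.

Apply L'Hôpital's rule: differentiate numerator and denominator separately.
  f(x) = 4·x + 1   ⇒   f'(x) = 4
  g(x) = 3·x^3 + x^2   ⇒   g'(x) = 9·x^2 + 2·x
  lim(x→∞) f'(x)/g'(x) = lim(x→∞) (4)/(9·x^2 + 2·x)
  = 0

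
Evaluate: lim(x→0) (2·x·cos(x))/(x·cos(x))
This is a 0/0 indeterminate form.

Apply L'Hôpital's rule: differentiate numerator and denominator separately.
  f(x) = 2·x·cos(x)   ⇒   f'(x) = -2·x·sin(x) + 2·cos(x)
  g(x) = x·cos(x)   ⇒   g'(x) = -x·sin(x) + cos(x)
  lim(x→0) f'(x)/g'(x) = lim(x→0) (-2·x·sin(x) + 2·cos(x))/(-x·sin(x) + cos(x))
  = 2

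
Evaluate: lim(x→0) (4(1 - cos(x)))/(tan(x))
This is a 0/0 indeterminate form.

Apply L'Hôpital's rule: differentiate numerator and denominator separately.
  f(x) = 4 - 4·cos(x)   ⇒   f'(x) = 4·sin(x)
  g(x) = tan(x)   ⇒   g'(x) = tan(x)^2 + 1
  lim(x→0) f'(x)/g'(x) = lim(x→0) (4·sin(x))/(tan(x)^2 + 1)
  = 0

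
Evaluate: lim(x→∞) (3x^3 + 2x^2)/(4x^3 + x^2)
This is an ∞/∞ indeterminate form.

Apply L'Hôpital's rule: differentiate numerator and denominator separately.
  f(x) = 3·x^3 + 2·x^2   ⇒   f'(x) = 9·x^2 + 4·x
  g(x) = 4·x^3 + x^2   ⇒   g'(x) = 12·x^2 + 2·x
  lim(x→∞) f'(x)/g'(x) = lim(x→∞) (9·x^2 + 4·x)/(12·x^2 + 2·x)
  = 3/4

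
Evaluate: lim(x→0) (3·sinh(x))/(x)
This is a 0/0 indeterminate form.

Apply L'Hôpital's rule: differentiate numerator and denominator separately.
  f(x) = 3·sinh(x)   ⇒   f'(x) = 3·cosh(x)
  g(x) = x   ⇒   g'(x) = 1
  lim(x→0) f'(x)/g'(x) = lim(x→0) (3·cosh(x))/(1)
  = 3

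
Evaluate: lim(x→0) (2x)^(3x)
This is an exponential indeterminate form.

For exponential indeterminate forms, take the natural log:
  Let L = lim(x→0) (2x)^(3x)
  Then ln(L) = lim(x→0) [exponent × ln(base)]
  Evaluate using L'Hôpital or standard limits, then exponentiate.
  L = 1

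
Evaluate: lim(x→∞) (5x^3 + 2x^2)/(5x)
This is an ∞/∞ indeterminate form.

Apply L'Hôpital's rule: differentiate numerator and denominator separately.
  f(x) = 5·x^3 + 2·x^2   ⇒   f'(x) = 15·x^2 + 4·x
  g(x) = 5·x   ⇒   g'(x) = 5
  lim(x→∞) f'(x)/g'(x) = lim(x→∞) (15·x^2 + 4·x)/(5)
  = ∞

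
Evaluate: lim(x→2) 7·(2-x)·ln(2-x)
This is a 0·∞ indeterminate form.

Rewrite 0·∞ as a quotient (0/0 or ∞/∞ form), then apply L'Hôpital's rule:
  lim(x→2) 7·(2-x)·ln(2-x) = 0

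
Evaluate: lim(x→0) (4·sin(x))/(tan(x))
This is a 0/0 indeterminate form.

Apply L'Hôpital's rule: differentiate numerator and denominator separately.
  f(x) = 4·sin(x)   ⇒   f'(x) = 4·cos(x)
  g(x) = tan(x)   ⇒   g'(x) = tan(x)^2 + 1
  lim(x→0) f'(x)/g'(x) = lim(x→0) (4·cos(x))/(tan(x)^2 + 1)
  = 4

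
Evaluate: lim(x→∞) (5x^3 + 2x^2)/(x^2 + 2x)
This is an ∞/∞ indeterminate form.

Apply L'Hôpital's rule: differentiate numerator and denominator separately.
  f(x) = 5·x^3 + 2·x^2   ⇒   f'(x) = 15·x^2 + 4·x
  g(x) = x^2 + 2·x   ⇒   g'(x) = 2·x + 2
  lim(x→∞) f'(x)/g'(x) = lim(x→∞) (15·x^2 + 4·x)/(2·x + 2)
  = ∞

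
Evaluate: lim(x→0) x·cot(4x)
This is a 0·∞ indeterminate form.

Rewrite 0·∞ as a quotient (0/0 or ∞/∞ form), then apply L'Hôpital's rule:
  lim(x→0) x·cot(4x) = 1/4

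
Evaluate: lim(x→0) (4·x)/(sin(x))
This is a 0/0 indeterminate form.

Apply L'Hôpital's rule: differentiate numerator and denominator separately.
  f(x) = 4·x   ⇒   f'(x) = 4
  g(x) = sin(x)   ⇒   g'(x) = cos(x)
  lim(x→0) f'(x)/g'(x) = lim(x→0) (4)/(cos(x))
  = 4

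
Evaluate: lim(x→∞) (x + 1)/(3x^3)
This is an ∞/∞ indeterminate form.

Apply L'Hôpital's rule: differentiate numerator and denominator separately.
  f(x) = x + 1   ⇒   f'(x) = 1
  g(x) = 3·x^3   ⇒   g'(x) = 9·x^2
  lim(x→∞) f'(x)/g'(x) = lim(x→∞) (1)/(9·x^2)
  = 0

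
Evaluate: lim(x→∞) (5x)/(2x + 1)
This is an ∞/∞ indeterminate form.

Apply L'Hôpital's rule: differentiate numerator and denominator separately.
  f(x) = 5·x   ⇒   f'(x) = 5
  g(x) = 2·x + 1   ⇒   g'(x) = 2
  lim(x→∞) f'(x)/g'(x) = lim(x→∞) (5)/(2)
  = 5/2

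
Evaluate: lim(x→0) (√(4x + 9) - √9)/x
This is a standard limit.

Factor or rationalize the expression:
  lim(x→0) (√(4x + 9) - √9)/x = 2/3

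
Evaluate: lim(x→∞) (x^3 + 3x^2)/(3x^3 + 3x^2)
This is an ∞/∞ indeterminate form.

Apply L'Hôpital's rule: differentiate numerator and denominator separately.
  f(x) = x^3 + 3·x^2   ⇒   f'(x) = 3·x^2 + 6·x
  g(x) = 3·x^3 + 3·x^2   ⇒   g'(x) = 9·x^2 + 6·x
  lim(x→∞) f'(x)/g'(x) = lim(x→∞) (3·x^2 + 6·x)/(9·x^2 + 6·x)
  = 1/3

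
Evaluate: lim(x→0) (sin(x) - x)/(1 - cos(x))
This is a 0/0 indeterminate form.

Apply L'Hôpital's rule: differentiate numerator and denominator separately.
  f(x) = -x + sin(x)   ⇒   f'(x) = cos(x) - 1
  g(x) = 1 - cos(x)   ⇒   g'(x) = sin(x)
  lim(x→0) f'(x)/g'(x) = lim(x→0) (cos(x) - 1)/(sin(x))
  = 0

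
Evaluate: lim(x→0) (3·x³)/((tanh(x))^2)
This is a 0/0 indeterminate form.

Apply L'Hôpital's rule: differentiate numerator and denominator separately.
  f(x) = 3·x^3   ⇒   f'(x) = 9·x^2
  g(x) = tanh(x)^2   ⇒   g'(x) = (2 - 2·tanh(x)^2)·tanh(x)
  lim(x→0) f'(x)/g'(x) = lim(x→0) (9·x^2)/((2 - 2·tanh(x)^2)·tanh(x))
  = 0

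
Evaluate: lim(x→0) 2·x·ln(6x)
This is a 0·∞ indeterminate form.

Rewrite 0·∞ as a quotient (0/0 or ∞/∞ form), then apply L'Hôpital's rule:
  lim(x→0) 2·x·ln(6x) = 0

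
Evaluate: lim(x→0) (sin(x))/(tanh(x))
This is a 0/0 indeterminate form.

Apply L'Hôpital's rule: differentiate numerator and denominator separately.
  f(x) = sin(x)   ⇒   f'(x) = cos(x)
  g(x) = tanh(x)   ⇒   g'(x) = 1 - tanh(x)^2
  lim(x→0) f'(x)/g'(x) = lim(x→0) (cos(x))/(1 - tanh(x)^2)
  = 1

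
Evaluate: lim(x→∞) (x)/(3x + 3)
This is an ∞/∞ indeterminate form.

Apply L'Hôpital's rule: differentiate numerator and denominator separately.
  f(x) = x   ⇒   f'(x) = 1
  g(x) = 3·x + 3   ⇒   g'(x) = 3
  lim(x→∞) f'(x)/g'(x) = lim(x→∞) (1)/(3)
  = 1/3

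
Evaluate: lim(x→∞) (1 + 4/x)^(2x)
This is an exponential indeterminate form.

For exponential indeterminate forms, take the natural log:
  Let L = lim(x→∞) (1 + 4/x)^(2x)
  Then ln(L) = lim(x→∞) [exponent × ln(base)]
  Evaluate using L'Hôpital or standard limits, then exponentiate.
  L = e^(8)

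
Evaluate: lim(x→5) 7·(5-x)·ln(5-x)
This is a 0·∞ indeterminate form.

Rewrite 0·∞ as a quotient (0/0 or ∞/∞ form), then apply L'Hôpital's rule:
  lim(x→5) 7·(5-x)·ln(5-x) = 0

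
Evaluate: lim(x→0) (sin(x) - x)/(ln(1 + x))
This is a 0/0 indeterminate form.

Apply L'Hôpital's rule: differentiate numerator and denominator separately.
  f(x) = -x + sin(x)   ⇒   f'(x) = cos(x) - 1
  g(x) = ln(x + 1)   ⇒   g'(x) = 1/(x + 1)
  lim(x→0) f'(x)/g'(x) = lim(x→0) (cos(x) - 1)/(1/(x + 1))
  = 0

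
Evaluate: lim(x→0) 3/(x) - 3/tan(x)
This is an ∞-∞ indeterminate form.

Combine fractions or rationalize to convert ∞-∞ to 0/0 form:
  lim(x→0) 3/(x) - 3/tan(x) = 0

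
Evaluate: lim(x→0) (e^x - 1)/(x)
This is a 0/0 indeterminate form.

Apply L'Hôpital's rule: differentiate numerator and denominator separately.
  f(x) = e^(x) - 1   ⇒   f'(x) = e^(x)
  g(x) = x   ⇒   g'(x) = 1
  lim(x→0) f'(x)/g'(x) = lim(x→0) (e^(x))/(1)
  = 1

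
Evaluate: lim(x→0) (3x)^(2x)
This is an exponential indeterminate form.

For exponential indeterminate forms, take the natural log:
  Let L = lim(x→0) (3x)^(2x)
  Then ln(L) = lim(x→0) [exponent × ln(base)]
  Evaluate using L'Hôpital or standard limits, then exponentiate.
  L = 1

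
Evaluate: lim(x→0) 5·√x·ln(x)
This is a 0·∞ indeterminate form.

Rewrite 0·∞ as a quotient (0/0 or ∞/∞ form), then apply L'Hôpital's rule:
  lim(x→0) 5·√x·ln(x) = 0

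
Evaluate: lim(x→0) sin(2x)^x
This is an exponential indeterminate form.

For exponential indeterminate forms, take the natural log:
  Let L = lim(x→0) sin(2x)^x
  Then ln(L) = lim(x→0) [exponent × ln(base)]
  Evaluate using L'Hôpital or standard limits, then exponentiate.
  L = 1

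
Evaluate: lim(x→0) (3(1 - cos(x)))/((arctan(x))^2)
This is a 0/0 indeterminate form.

Apply L'Hôpital's rule: differentiate numerator and denominator separately.
  f(x) = 3 - 3·cos(x)   ⇒   f'(x) = 3·sin(x)
  g(x) = atan(x)^2   ⇒   g'(x) = 2·atan(x)/(x^2 + 1)
  lim(x→0) f'(x)/g'(x) = lim(x→0) (3·sin(x))/(2·atan(x)/(x^2 + 1))
  = 3/2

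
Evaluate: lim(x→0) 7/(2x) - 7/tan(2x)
This is an ∞-∞ indeterminate form.

Combine fractions or rationalize to convert ∞-∞ to 0/0 form:
  lim(x→0) 7/(2x) - 7/tan(2x) = 0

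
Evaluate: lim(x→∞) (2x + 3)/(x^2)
This is an ∞/∞ indeterminate form.

Apply L'Hôpital's rule: differentiate numerator and denominator separately.
  f(x) = 2·x + 3   ⇒   f'(x) = 2
  g(x) = x^2   ⇒   g'(x) = 2·x
  lim(x→∞) f'(x)/g'(x) = lim(x→∞) (2)/(2·x)
  = 0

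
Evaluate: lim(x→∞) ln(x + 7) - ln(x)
This is an ∞-∞ indeterminate form.

Combine fractions or rationalize to convert ∞-∞ to 0/0 form:
  lim(x→∞) ln(x + 7) - ln(x) = 0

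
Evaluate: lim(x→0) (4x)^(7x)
This is an exponential indeterminate form.

For exponential indeterminate forms, take the natural log:
  Let L = lim(x→0) (4x)^(7x)
  Then ln(L) = lim(x→0) [exponent × ln(base)]
  Evaluate using L'Hôpital or standard limits, then exponentiate.
  L = 1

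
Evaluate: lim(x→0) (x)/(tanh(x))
This is a 0/0 indeterminate form.

Apply L'Hôpital's rule: differentiate numerator and denominator separately.
  f(x) = x   ⇒   f'(x) = 1
  g(x) = tanh(x)   ⇒   g'(x) = 1 - tanh(x)^2
  lim(x→0) f'(x)/g'(x) = lim(x→0) (1)/(1 - tanh(x)^2)
  = 1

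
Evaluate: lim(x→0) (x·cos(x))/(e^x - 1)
This is a 0/0 indeterminate form.

Apply L'Hôpital's rule: differentiate numerator and denominator separately.
  f(x) = x·cos(x)   ⇒   f'(x) = -x·sin(x) + cos(x)
  g(x) = e^(x) - 1   ⇒   g'(x) = e^(x)
  lim(x→0) f'(x)/g'(x) = lim(x→0) (-x·sin(x) + cos(x))/(e^(x))
  = 1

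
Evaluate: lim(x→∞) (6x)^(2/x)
This is an exponential indeterminate form.

For exponential indeterminate forms, take the natural log:
  Let L = lim(x→∞) (6x)^(2/x)
  Then ln(L) = lim(x→∞) [exponent × ln(base)]
  Evaluate using L'Hôpital or standard limits, then exponentiate.
  L = 1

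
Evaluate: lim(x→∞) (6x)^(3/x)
This is an exponential indeterminate form.

For exponential indeterminate forms, take the natural log:
  Let L = lim(x→∞) (6x)^(3/x)
  Then ln(L) = lim(x→∞) [exponent × ln(base)]
  Evaluate using L'Hôpital or standard limits, then exponentiate.
  L = 1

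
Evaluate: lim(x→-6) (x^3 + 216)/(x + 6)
This is a standard limit.

Factor or rationalize the expression:
  lim(x→-6) (x^3 + 216)/(x + 6) = 108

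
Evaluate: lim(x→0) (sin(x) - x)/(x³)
This is a 0/0 indeterminate form.

Apply L'Hôpital's rule: differentiate numerator and denominator separately.
  f(x) = -x + sin(x)   ⇒   f'(x) = cos(x) - 1
  g(x) = x^3   ⇒   g'(x) = 3·x^2
  lim(x→0) f'(x)/g'(x) = lim(x→0) (cos(x) - 1)/(3·x^2)
  = -1/6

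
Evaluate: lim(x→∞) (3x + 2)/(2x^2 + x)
This is an ∞/∞ indeterminate form.

Apply L'Hôpital's rule: differentiate numerator and denominator separately.
  f(x) = 3·x + 2   ⇒   f'(x) = 3
  g(x) = 2·x^2 + x   ⇒   g'(x) = 4·x + 1
  lim(x→∞) f'(x)/g'(x) = lim(x→∞) (3)/(4·x + 1)
  = 0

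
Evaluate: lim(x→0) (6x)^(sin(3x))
This is an exponential indeterminate form.

For exponential indeterminate forms, take the natural log:
  Let L = lim(x→0) (6x)^(sin(3x))
  Then ln(L) = lim(x→0) [exponent × ln(base)]
  Evaluate using L'Hôpital or standard limits, then exponentiate.
  L = 1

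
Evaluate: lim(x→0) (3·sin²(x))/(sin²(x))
This is a 0/0 indeterminate form.

Apply L'Hôpital's rule: differentiate numerator and denominator separately.
  f(x) = 3·sin(x)^2   ⇒   f'(x) = 6·sin(x)·cos(x)
  g(x) = sin(x)^2   ⇒   g'(x) = 2·sin(x)·cos(x)
  lim(x→0) f'(x)/g'(x) = lim(x→0) (6·sin(x)·cos(x))/(2·sin(x)·cos(x))
  = 3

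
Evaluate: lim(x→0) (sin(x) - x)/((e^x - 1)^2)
This is a 0/0 indeterminate form.

Apply L'Hôpital's rule: differentiate numerator and denominator separately.
  f(x) = -x + sin(x)   ⇒   f'(x) = cos(x) - 1
  g(x) = (e^(x) - 1)^2   ⇒   g'(x) = 2·(e^(x) - 1)·e^(x)
  lim(x→0) f'(x)/g'(x) = lim(x→0) (cos(x) - 1)/(2·(e^(x) - 1)·e^(x))
  = 0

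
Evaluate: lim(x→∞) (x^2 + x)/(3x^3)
This is an ∞/∞ indeterminate form.

Apply L'Hôpital's rule: differentiate numerator and denominator separately.
  f(x) = x^2 + x   ⇒   f'(x) = 2·x + 1
  g(x) = 3·x^3   ⇒   g'(x) = 9·x^2
  lim(x→∞) f'(x)/g'(x) = lim(x→∞) (2·x + 1)/(9·x^2)
  = 0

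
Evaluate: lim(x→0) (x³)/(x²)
This is a 0/0 indeterminate form.

Apply L'Hôpital's rule: differentiate numerator and denominator separately.
  f(x) = x^3   ⇒   f'(x) = 3·x^2
  g(x) = x^2   ⇒   g'(x) = 2·x
  lim(x→0) f'(x)/g'(x) = lim(x→0) (3·x^2)/(2·x)
  = 0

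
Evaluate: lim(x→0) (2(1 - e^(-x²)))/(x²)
This is a 0/0 indeterminate form.

Apply L'Hôpital's rule: differentiate numerator and denominator separately.
  f(x) = 2 - 2·e^(-x^2)   ⇒   f'(x) = 4·x·e^(-x^2)
  g(x) = x^2   ⇒   g'(x) = 2·x
  lim(x→0) f'(x)/g'(x) = lim(x→0) (4·x·e^(-x^2))/(2·x)
  = 2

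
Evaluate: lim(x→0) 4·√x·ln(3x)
This is a 0·∞ indeterminate form.

Rewrite 0·∞ as a quotient (0/0 or ∞/∞ form), then apply L'Hôpital's rule:
  lim(x→0) 4·√x·ln(3x) = 0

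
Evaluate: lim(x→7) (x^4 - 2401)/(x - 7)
This is a standard limit.

Factor or rationalize the expression:
  lim(x→7) (x^4 - 2401)/(x - 7) = 1372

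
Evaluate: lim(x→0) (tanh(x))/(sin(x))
This is a 0/0 indeterminate form.

Apply L'Hôpital's rule: differentiate numerator and denominator separately.
  f(x) = tanh(x)   ⇒   f'(x) = 1 - tanh(x)^2
  g(x) = sin(x)   ⇒   g'(x) = cos(x)
  lim(x→0) f'(x)/g'(x) = lim(x→0) (1 - tanh(x)^2)/(cos(x))
  = 1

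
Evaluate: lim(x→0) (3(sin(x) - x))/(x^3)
This is a 0/0 indeterminate form.

Apply L'Hôpital's rule: differentiate numerator and denominator separately.
  f(x) = -3·x + 3·sin(x)   ⇒   f'(x) = 3·cos(x) - 3
  g(x) = x^3   ⇒   g'(x) = 3·x^2
  lim(x→0) f'(x)/g'(x) = lim(x→0) (3·cos(x) - 3)/(3·x^2)
  = -1/2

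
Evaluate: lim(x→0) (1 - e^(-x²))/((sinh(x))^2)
This is a 0/0 indeterminate form.

Apply L'Hôpital's rule: differentiate numerator and denominator separately.
  f(x) = 1 - e^(-x^2)   ⇒   f'(x) = 2·x·e^(-x^2)
  g(x) = sinh(x)^2   ⇒   g'(x) = 2·sinh(x)·cosh(x)
  lim(x→0) f'(x)/g'(x) = lim(x→0) (2·x·e^(-x^2))/(2·sinh(x)·cosh(x))
  = 1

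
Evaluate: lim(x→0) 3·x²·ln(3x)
This is a 0·∞ indeterminate form.

Rewrite 0·∞ as a quotient (0/0 or ∞/∞ form), then apply L'Hôpital's rule:
  lim(x→0) 3·x²·ln(3x) = 0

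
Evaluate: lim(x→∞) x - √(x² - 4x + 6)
This is an ∞-∞ indeterminate form.

Combine fractions or rationalize to convert ∞-∞ to 0/0 form:
  lim(x→∞) x - √(x² - 4x + 6) = 2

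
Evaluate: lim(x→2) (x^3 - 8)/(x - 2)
This is a standard limit.

Factor or rationalize the expression:
  lim(x→2) (x^3 - 8)/(x - 2) = 12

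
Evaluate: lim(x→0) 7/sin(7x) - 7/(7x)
This is an ∞-∞ indeterminate form.

Combine fractions or rationalize to convert ∞-∞ to 0/0 form:
  lim(x→0) 7/sin(7x) - 7/(7x) = 0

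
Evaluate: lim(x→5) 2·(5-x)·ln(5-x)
This is a 0·∞ indeterminate form.

Rewrite 0·∞ as a quotient (0/0 or ∞/∞ form), then apply L'Hôpital's rule:
  lim(x→5) 2·(5-x)·ln(5-x) = 0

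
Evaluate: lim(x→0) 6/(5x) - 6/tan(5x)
This is an ∞-∞ indeterminate form.

Combine fractions or rationalize to convert ∞-∞ to 0/0 form:
  lim(x→0) 6/(5x) - 6/tan(5x) = 0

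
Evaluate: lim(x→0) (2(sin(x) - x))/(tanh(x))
This is a 0/0 indeterminate form.

Apply L'Hôpital's rule: differentiate numerator and denominator separately.
  f(x) = -2·x + 2·sin(x)   ⇒   f'(x) = 2·cos(x) - 2
  g(x) = tanh(x)   ⇒   g'(x) = 1 - tanh(x)^2
  lim(x→0) f'(x)/g'(x) = lim(x→0) (2·cos(x) - 2)/(1 - tanh(x)^2)
  = 0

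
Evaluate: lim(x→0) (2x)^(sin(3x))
This is an exponential indeterminate form.

For exponential indeterminate forms, take the natural log:
  Let L = lim(x→0) (2x)^(sin(3x))
  Then ln(L) = lim(x→0) [exponent × ln(base)]
  Evaluate using L'Hôpital or standard limits, then exponentiate.
  L = 1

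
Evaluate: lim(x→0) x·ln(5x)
This is a 0·∞ indeterminate form.

Rewrite 0·∞ as a quotient (0/0 or ∞/∞ form), then apply L'Hôpital's rule:
  lim(x→0) x·ln(5x) = 0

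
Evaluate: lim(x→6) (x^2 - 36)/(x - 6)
This is a standard limit.

Factor or rationalize the expression:
  lim(x→6) (x^2 - 36)/(x - 6) = 12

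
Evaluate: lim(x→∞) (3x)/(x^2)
This is an ∞/∞ indeterminate form.

Apply L'Hôpital's rule: differentiate numerator and denominator separately.
  f(x) = 3·x   ⇒   f'(x) = 3
  g(x) = x^2   ⇒   g'(x) = 2·x
  lim(x→∞) f'(x)/g'(x) = lim(x→∞) (3)/(2·x)
  = 0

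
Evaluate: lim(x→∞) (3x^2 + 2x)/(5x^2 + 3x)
This is an ∞/∞ indeterminate form.

Apply L'Hôpital's rule: differentiate numerator and denominator separately.
  f(x) = 3·x^2 + 2·x   ⇒   f'(x) = 6·x + 2
  g(x) = 5·x^2 + 3·x   ⇒   g'(x) = 10·x + 3
  lim(x→∞) f'(x)/g'(x) = lim(x→∞) (6·x + 2)/(10·x + 3)
  = 3/5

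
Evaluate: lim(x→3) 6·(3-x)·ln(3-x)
This is a 0·∞ indeterminate form.

Rewrite 0·∞ as a quotient (0/0 or ∞/∞ form), then apply L'Hôpital's rule:
  lim(x→3) 6·(3-x)·ln(3-x) = 0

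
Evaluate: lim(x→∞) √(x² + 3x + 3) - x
This is an ∞-∞ indeterminate form.

Combine fractions or rationalize to convert ∞-∞ to 0/0 form:
  lim(x→∞) √(x² + 3x + 3) - x = 3/2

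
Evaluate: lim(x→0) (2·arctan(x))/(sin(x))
This is a 0/0 indeterminate form.

Apply L'Hôpital's rule: differentiate numerator and denominator separately.
  f(x) = 2·atan(x)   ⇒   f'(x) = 2/(x^2 + 1)
  g(x) = sin(x)   ⇒   g'(x) = cos(x)
  lim(x→0) f'(x)/g'(x) = lim(x→0) (2/(x^2 + 1))/(cos(x))
  = 2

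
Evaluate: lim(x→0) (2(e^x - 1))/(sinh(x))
This is a 0/0 indeterminate form.

Apply L'Hôpital's rule: differentiate numerator and denominator separately.
  f(x) = 2·e^(x) - 2   ⇒   f'(x) = 2·e^(x)
  g(x) = sinh(x)   ⇒   g'(x) = cosh(x)
  lim(x→0) f'(x)/g'(x) = lim(x→0) (2·e^(x))/(cosh(x))
  = 2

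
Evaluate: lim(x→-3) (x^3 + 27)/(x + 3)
This is a standard limit.

Factor or rationalize the expression:
  lim(x→-3) (x^3 + 27)/(x + 3) = 27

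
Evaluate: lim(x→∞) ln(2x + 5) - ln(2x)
This is an ∞-∞ indeterminate form.

Combine fractions or rationalize to convert ∞-∞ to 0/0 form:
  lim(x→∞) ln(2x + 5) - ln(2x) = 0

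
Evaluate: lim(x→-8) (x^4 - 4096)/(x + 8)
This is a standard limit.

Factor or rationalize the expression:
  lim(x→-8) (x^4 - 4096)/(x + 8) = -2048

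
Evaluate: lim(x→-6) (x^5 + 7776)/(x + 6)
This is a standard limit.

Factor or rationalize the expression:
  lim(x→-6) (x^5 + 7776)/(x + 6) = 6480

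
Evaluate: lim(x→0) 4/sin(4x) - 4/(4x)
This is an ∞-∞ indeterminate form.

Combine fractions or rationalize to convert ∞-∞ to 0/0 form:
  lim(x→0) 4/sin(4x) - 4/(4x) = 0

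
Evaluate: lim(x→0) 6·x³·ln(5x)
This is a 0·∞ indeterminate form.

Rewrite 0·∞ as a quotient (0/0 or ∞/∞ form), then apply L'Hôpital's rule:
  lim(x→0) 6·x³·ln(5x) = 0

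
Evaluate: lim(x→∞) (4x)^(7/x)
This is an exponential indeterminate form.

For exponential indeterminate forms, take the natural log:
  Let L = lim(x→∞) (4x)^(7/x)
  Then ln(L) = lim(x→∞) [exponent × ln(base)]
  Evaluate using L'Hôpital or standard limits, then exponentiate.
  L = 1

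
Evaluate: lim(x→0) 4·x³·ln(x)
This is a 0·∞ indeterminate form.

Rewrite 0·∞ as a quotient (0/0 or ∞/∞ form), then apply L'Hôpital's rule:
  lim(x→0) 4·x³·ln(x) = 0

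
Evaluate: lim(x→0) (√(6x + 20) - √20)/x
This is a standard limit.

Factor or rationalize the expression:
  lim(x→0) (√(6x + 20) - √20)/x = 3·sqrt(5)/10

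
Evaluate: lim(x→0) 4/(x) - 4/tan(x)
This is an ∞-∞ indeterminate form.

Combine fractions or rationalize to convert ∞-∞ to 0/0 form:
  lim(x→0) 4/(x) - 4/tan(x) = 0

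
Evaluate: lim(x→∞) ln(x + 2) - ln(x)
This is an ∞-∞ indeterminate form.

Combine fractions or rationalize to convert ∞-∞ to 0/0 form:
  lim(x→∞) ln(x + 2) - ln(x) = 0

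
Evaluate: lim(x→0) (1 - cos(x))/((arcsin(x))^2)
This is a 0/0 indeterminate form.

Apply L'Hôpital's rule: differentiate numerator and denominator separately.
  f(x) = 1 - cos(x)   ⇒   f'(x) = sin(x)
  g(x) = asin(x)^2   ⇒   g'(x) = 2·asin(x)/sqrt(1 - x^2)
  lim(x→0) f'(x)/g'(x) = lim(x→0) (sin(x))/(2·asin(x)/sqrt(1 - x^2))
  = 1/2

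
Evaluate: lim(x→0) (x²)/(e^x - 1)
This is a 0/0 indeterminate form.

Apply L'Hôpital's rule: differentiate numerator and denominator separately.
  f(x) = x^2   ⇒   f'(x) = 2·x
  g(x) = e^(x) - 1   ⇒   g'(x) = e^(x)
  lim(x→0) f'(x)/g'(x) = lim(x→0) (2·x)/(e^(x))
  = 0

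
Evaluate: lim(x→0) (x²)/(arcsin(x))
This is a 0/0 indeterminate form.

Apply L'Hôpital's rule: differentiate numerator and denominator separately.
  f(x) = x^2   ⇒   f'(x) = 2·x
  g(x) = asin(x)   ⇒   g'(x) = 1/sqrt(1 - x^2)
  lim(x→0) f'(x)/g'(x) = lim(x→0) (2·x)/(1/sqrt(1 - x^2))
  = 0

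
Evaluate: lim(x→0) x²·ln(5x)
This is a 0·∞ indeterminate form.

Rewrite 0·∞ as a quotient (0/0 or ∞/∞ form), then apply L'Hôpital's rule:
  lim(x→0) x²·ln(5x) = 0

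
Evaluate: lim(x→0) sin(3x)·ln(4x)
This is a 0·∞ indeterminate form.

Rewrite 0·∞ as a quotient (0/0 or ∞/∞ form), then apply L'Hôpital's rule:
  lim(x→0) sin(3x)·ln(4x) = 0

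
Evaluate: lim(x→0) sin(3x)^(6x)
This is an exponential indeterminate form.

For exponential indeterminate forms, take the natural log:
  Let L = lim(x→0) sin(3x)^(6x)
  Then ln(L) = lim(x→0) [exponent × ln(base)]
  Evaluate using L'Hôpital or standard limits, then exponentiate.
  L = 1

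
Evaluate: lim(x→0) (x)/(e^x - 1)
This is a 0/0 indeterminate form.

Apply L'Hôpital's rule: differentiate numerator and denominator separately.
  f(x) = x   ⇒   f'(x) = 1
  g(x) = e^(x) - 1   ⇒   g'(x) = e^(x)
  lim(x→0) f'(x)/g'(x) = lim(x→0) (1)/(e^(x))
  = 1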